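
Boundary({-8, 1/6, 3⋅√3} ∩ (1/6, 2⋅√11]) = {3⋅√3}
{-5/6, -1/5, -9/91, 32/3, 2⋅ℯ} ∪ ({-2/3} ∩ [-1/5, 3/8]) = {-5/6, -1/5, -9/91, 32/3, 2⋅ℯ}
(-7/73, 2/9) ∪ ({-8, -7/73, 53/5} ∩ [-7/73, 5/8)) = [-7/73, 2/9)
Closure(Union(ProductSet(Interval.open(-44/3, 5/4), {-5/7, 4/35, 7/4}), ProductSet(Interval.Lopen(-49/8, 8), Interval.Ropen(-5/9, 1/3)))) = Union(ProductSet({-49/8, 8}, Interval(-5/9, 1/3)), ProductSet(Interval(-44/3, 5/4), {-5/7, 7/4}), ProductSet(Interval.Ropen(-44/3, 5/4), {-5/7, 4/35, 7/4}), ProductSet(Interval(-49/8, 8), {-5/9, 1/3}), ProductSet(Interval.Lopen(-49/8, 8), Interval.Ropen(-5/9, 1/3)))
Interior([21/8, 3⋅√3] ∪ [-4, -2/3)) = (-4, -2/3) ∪ (21/8, 3⋅√3)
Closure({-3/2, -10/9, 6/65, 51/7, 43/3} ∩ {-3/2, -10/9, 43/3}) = {-3/2, -10/9, 43/3}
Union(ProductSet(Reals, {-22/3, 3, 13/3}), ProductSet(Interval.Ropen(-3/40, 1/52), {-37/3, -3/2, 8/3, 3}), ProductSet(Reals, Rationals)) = ProductSet(Reals, Rationals)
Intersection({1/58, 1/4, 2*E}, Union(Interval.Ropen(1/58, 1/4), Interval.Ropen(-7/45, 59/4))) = {1/58, 1/4, 2*E}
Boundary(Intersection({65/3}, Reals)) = {65/3}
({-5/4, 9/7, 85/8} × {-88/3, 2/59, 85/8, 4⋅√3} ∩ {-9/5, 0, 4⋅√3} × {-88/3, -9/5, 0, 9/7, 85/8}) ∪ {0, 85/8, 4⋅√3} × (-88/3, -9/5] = {0, 85/8, 4⋅√3} × (-88/3, -9/5]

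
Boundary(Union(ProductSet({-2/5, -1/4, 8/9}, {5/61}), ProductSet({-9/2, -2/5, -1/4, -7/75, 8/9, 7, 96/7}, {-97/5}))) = Union(ProductSet({-2/5, -1/4, 8/9}, {5/61}), ProductSet({-9/2, -2/5, -1/4, -7/75, 8/9, 7, 96/7}, {-97/5}))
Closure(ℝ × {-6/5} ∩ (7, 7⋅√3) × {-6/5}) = [7, 7⋅√3] × {-6/5}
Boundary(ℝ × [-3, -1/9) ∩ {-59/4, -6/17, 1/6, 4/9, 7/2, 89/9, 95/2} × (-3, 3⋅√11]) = {-59/4, -6/17, 1/6, 4/9, 7/2, 89/9, 95/2} × [-3, -1/9]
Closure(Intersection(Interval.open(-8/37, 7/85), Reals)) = Interval(-8/37, 7/85)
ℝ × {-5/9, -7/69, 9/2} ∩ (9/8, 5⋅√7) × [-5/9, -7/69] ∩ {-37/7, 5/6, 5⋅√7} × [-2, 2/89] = ∅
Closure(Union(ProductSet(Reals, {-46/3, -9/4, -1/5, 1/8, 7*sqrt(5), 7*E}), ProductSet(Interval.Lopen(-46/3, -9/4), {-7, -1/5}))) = Union(ProductSet(Interval(-46/3, -9/4), {-7, -1/5}), ProductSet(Reals, {-46/3, -9/4, -1/5, 1/8, 7*sqrt(5), 7*E}))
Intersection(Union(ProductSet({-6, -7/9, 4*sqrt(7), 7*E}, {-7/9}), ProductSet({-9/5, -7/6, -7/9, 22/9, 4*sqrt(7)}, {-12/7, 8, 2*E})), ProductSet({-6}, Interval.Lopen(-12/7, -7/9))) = ProductSet({-6}, {-7/9})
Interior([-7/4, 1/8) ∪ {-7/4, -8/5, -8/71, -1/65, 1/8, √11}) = (-7/4, 1/8)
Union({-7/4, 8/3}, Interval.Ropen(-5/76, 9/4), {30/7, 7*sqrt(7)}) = Union({-7/4, 8/3, 30/7, 7*sqrt(7)}, Interval.Ropen(-5/76, 9/4))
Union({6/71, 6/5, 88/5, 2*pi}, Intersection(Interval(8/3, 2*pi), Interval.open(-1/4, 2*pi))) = Union({6/71, 6/5, 88/5}, Interval(8/3, 2*pi))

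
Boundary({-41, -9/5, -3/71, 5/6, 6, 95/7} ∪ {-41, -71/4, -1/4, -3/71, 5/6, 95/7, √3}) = {-41, -71/4, -9/5, -1/4, -3/71, 5/6, 6, 95/7, √3}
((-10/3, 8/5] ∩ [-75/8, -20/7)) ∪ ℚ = ℚ ∪ [-10/3, -20/7]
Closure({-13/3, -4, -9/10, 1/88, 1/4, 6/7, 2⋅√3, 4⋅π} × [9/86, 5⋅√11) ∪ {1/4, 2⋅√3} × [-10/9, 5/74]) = ({1/4, 2⋅√3} × [-10/9, 5/74]) ∪ ({-13/3, -4, -9/10, 1/88, 1/4, 6/7, 2⋅√3, 4⋅π} × [9/86, 5⋅√11])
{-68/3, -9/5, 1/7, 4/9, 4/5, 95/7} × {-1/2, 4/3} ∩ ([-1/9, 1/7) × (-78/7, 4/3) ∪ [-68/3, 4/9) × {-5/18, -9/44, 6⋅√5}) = ∅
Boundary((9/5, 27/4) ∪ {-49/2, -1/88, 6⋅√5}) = {-49/2, -1/88, 9/5, 27/4, 6⋅√5}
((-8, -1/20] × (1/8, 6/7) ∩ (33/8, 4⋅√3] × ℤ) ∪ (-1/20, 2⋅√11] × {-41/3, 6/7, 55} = (-1/20, 2⋅√11] × {-41/3, 6/7, 55}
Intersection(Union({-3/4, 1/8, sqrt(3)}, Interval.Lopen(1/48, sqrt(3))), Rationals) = Union({-3/4}, Intersection(Interval.Lopen(1/48, sqrt(3)), Rationals))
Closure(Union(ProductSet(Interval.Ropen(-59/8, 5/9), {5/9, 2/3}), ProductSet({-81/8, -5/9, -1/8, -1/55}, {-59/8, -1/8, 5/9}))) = Union(ProductSet({-81/8, -5/9, -1/8, -1/55}, {-59/8, -1/8, 5/9}), ProductSet(Interval(-59/8, 5/9), {5/9, 2/3}))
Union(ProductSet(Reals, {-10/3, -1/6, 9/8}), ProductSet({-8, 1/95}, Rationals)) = Union(ProductSet({-8, 1/95}, Rationals), ProductSet(Reals, {-10/3, -1/6, 9/8}))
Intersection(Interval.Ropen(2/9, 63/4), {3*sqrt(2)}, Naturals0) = EmptySet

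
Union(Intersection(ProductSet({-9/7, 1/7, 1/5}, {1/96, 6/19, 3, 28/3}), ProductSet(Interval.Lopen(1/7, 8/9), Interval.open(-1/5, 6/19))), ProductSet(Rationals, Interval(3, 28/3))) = Union(ProductSet({1/5}, {1/96}), ProductSet(Rationals, Interval(3, 28/3)))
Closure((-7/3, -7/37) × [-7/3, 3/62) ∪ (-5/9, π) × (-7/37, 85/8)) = ({-7/3} × [-7/3, 3/62]) ∪ ({π} × [-7/37, 85/8]) ∪ ([-7/3, -7/37] × {-7/3}) ∪ ([-5/9, π] × {85/8}) ∪ ({-7/3, -7/37} × [-7/3, -7/37]) ∪ ({-5/9, π} × [3/62, 85/8]) ∪ ([-7/3, -5/9] × {-7/3, 3/62}) ∪ ([-7/37, π] × {-7/37, 85/8}) ∪ ((-7/3, -7/37) × [-7/3, 3/62)) ∪ ((-5/9, π) × (-7/37, 85/8))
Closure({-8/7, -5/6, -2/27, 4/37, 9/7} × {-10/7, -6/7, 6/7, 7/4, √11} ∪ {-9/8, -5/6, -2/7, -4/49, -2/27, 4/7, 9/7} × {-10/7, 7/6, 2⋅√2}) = ({-8/7, -5/6, -2/27, 4/37, 9/7} × {-10/7, -6/7, 6/7, 7/4, √11}) ∪ ({-9/8, -5/6, -2/7, -4/49, -2/27, 4/7, 9/7} × {-10/7, 7/6, 2⋅√2})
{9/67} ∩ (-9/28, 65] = {9/67}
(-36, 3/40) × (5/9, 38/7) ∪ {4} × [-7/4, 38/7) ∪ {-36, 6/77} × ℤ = ({-36, 6/77} × ℤ) ∪ ({4} × [-7/4, 38/7)) ∪ ((-36, 3/40) × (5/9, 38/7))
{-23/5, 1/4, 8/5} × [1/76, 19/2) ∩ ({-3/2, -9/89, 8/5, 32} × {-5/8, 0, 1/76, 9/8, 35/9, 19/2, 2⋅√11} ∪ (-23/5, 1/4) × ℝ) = {8/5} × {1/76, 9/8, 35/9, 2⋅√11}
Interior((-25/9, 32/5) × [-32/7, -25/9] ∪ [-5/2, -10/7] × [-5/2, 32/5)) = ((-25/9, 32/5) × (-32/7, -25/9)) ∪ ((-5/2, -10/7) × (-5/2, 32/5))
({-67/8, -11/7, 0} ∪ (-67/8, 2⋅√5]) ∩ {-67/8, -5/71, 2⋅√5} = {-67/8, -5/71, 2⋅√5}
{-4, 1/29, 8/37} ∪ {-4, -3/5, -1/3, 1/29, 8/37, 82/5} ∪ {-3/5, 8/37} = {-4, -3/5, -1/3, 1/29, 8/37, 82/5}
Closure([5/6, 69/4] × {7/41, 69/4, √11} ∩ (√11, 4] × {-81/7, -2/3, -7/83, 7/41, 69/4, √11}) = [√11, 4] × {7/41, 69/4, √11}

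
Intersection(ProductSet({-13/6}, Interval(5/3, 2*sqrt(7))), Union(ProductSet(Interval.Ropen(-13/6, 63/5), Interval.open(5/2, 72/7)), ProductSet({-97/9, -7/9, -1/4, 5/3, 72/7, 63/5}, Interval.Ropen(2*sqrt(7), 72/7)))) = ProductSet({-13/6}, Interval.Lopen(5/2, 2*sqrt(7)))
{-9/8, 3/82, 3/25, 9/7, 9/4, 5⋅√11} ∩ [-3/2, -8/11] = {-9/8}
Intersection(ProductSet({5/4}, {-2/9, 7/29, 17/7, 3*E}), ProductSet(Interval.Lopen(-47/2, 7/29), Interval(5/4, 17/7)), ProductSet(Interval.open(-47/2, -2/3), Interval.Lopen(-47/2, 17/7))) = EmptySet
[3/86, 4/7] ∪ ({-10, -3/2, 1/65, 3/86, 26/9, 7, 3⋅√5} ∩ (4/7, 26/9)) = [3/86, 4/7]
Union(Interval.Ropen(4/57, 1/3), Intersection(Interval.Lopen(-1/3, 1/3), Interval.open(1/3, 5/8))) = Interval.Ropen(4/57, 1/3)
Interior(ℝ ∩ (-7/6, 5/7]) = (-7/6, 5/7)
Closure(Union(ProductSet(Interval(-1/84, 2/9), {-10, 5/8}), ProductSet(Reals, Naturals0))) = Union(ProductSet(Interval(-1/84, 2/9), {-10, 5/8}), ProductSet(Reals, Naturals0))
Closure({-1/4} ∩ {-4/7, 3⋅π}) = ∅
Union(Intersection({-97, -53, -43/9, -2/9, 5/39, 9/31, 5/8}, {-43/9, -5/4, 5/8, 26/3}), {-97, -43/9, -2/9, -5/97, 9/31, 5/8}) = {-97, -43/9, -2/9, -5/97, 9/31, 5/8}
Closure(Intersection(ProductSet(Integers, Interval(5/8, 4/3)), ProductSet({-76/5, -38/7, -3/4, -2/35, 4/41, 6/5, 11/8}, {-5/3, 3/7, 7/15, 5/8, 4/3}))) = EmptySet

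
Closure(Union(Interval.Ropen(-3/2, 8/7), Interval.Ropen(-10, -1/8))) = Interval(-10, 8/7)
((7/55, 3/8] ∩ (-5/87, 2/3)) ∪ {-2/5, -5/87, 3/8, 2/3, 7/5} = {-2/5, -5/87, 2/3, 7/5} ∪ (7/55, 3/8]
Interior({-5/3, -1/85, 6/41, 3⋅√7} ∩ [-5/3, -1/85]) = ∅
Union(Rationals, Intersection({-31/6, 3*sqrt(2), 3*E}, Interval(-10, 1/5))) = Rationals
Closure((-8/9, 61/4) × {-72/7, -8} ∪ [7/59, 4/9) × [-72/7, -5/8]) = ([-8/9, 61/4] × {-72/7, -8}) ∪ ([7/59, 4/9] × [-72/7, -5/8])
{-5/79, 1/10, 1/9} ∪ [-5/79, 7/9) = [-5/79, 7/9)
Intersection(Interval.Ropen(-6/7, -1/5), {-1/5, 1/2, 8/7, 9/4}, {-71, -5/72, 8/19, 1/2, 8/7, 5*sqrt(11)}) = EmptySet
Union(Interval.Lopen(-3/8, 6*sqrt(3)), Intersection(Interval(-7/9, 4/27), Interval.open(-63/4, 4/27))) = Interval(-7/9, 6*sqrt(3))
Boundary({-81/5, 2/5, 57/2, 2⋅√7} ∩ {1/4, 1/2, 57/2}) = {57/2}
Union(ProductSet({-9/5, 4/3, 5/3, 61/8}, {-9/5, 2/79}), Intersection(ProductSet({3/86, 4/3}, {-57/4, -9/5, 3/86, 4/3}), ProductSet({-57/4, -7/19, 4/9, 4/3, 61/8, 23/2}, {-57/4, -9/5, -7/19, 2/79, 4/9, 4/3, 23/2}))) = Union(ProductSet({4/3}, {-57/4, -9/5, 4/3}), ProductSet({-9/5, 4/3, 5/3, 61/8}, {-9/5, 2/79}))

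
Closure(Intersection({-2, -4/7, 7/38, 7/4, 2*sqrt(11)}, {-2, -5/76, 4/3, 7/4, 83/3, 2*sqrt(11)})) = {-2, 7/4, 2*sqrt(11)}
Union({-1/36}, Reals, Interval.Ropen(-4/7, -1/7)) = Interval(-oo, oo)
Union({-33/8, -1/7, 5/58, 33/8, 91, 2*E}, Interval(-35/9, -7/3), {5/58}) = Union({-33/8, -1/7, 5/58, 33/8, 91, 2*E}, Interval(-35/9, -7/3))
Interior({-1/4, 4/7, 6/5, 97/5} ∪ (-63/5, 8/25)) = (-63/5, 8/25)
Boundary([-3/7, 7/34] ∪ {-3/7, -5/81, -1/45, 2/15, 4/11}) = {-3/7, 7/34, 4/11}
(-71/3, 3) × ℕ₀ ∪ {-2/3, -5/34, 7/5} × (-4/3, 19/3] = ((-71/3, 3) × ℕ₀) ∪ ({-2/3, -5/34, 7/5} × (-4/3, 19/3])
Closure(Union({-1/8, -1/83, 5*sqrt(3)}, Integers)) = Union({-1/8, -1/83, 5*sqrt(3)}, Integers)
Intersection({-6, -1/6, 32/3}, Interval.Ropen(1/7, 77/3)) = {32/3}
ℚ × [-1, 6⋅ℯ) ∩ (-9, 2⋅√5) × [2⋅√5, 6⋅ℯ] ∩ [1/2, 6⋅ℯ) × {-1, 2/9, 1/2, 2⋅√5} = (ℚ ∩ [1/2, 2⋅√5)) × {2⋅√5}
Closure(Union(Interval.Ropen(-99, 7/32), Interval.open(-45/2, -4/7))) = Interval(-99, 7/32)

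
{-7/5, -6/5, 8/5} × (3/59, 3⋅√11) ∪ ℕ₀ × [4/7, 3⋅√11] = (ℕ₀ × [4/7, 3⋅√11]) ∪ ({-7/5, -6/5, 8/5} × (3/59, 3⋅√11))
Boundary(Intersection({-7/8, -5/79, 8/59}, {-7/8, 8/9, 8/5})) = {-7/8}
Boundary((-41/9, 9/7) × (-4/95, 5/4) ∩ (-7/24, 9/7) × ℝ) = ({-7/24, 9/7} × [-4/95, 5/4]) ∪ ([-7/24, 9/7] × {-4/95, 5/4})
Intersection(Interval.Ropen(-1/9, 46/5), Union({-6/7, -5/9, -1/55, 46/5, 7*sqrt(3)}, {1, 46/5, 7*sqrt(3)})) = {-1/55, 1}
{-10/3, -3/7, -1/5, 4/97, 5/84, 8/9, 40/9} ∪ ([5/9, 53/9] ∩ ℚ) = {-10/3, -3/7, -1/5, 4/97, 5/84} ∪ (ℚ ∩ [5/9, 53/9])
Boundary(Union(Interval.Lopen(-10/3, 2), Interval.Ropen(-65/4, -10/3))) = {-65/4, -10/3, 2}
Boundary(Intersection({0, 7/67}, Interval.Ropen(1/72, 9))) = {7/67}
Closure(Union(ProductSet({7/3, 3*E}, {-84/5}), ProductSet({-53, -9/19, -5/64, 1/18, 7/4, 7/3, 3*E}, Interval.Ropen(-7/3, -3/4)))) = Union(ProductSet({7/3, 3*E}, {-84/5}), ProductSet({-53, -9/19, -5/64, 1/18, 7/4, 7/3, 3*E}, Interval(-7/3, -3/4)))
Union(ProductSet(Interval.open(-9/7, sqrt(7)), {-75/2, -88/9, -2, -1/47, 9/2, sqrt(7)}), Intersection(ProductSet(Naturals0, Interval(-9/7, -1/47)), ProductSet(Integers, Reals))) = Union(ProductSet(Interval.open(-9/7, sqrt(7)), {-75/2, -88/9, -2, -1/47, 9/2, sqrt(7)}), ProductSet(Naturals0, Interval(-9/7, -1/47)))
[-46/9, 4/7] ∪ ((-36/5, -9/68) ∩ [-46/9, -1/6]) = [-46/9, 4/7]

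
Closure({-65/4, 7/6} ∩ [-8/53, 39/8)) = {7/6}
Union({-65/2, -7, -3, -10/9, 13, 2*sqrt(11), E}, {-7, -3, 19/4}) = {-65/2, -7, -3, -10/9, 19/4, 13, 2*sqrt(11), E}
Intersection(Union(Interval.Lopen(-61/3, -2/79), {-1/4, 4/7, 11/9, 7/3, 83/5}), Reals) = Union({4/7, 11/9, 7/3, 83/5}, Interval.Lopen(-61/3, -2/79))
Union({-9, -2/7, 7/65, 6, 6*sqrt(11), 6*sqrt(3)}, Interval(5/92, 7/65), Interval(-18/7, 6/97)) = Union({-9, 6, 6*sqrt(11), 6*sqrt(3)}, Interval(-18/7, 7/65))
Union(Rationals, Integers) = Rationals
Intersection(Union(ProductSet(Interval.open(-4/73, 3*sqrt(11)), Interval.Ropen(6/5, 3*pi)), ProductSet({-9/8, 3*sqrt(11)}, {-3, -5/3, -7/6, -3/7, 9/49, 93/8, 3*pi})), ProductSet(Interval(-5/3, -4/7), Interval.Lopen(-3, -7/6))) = ProductSet({-9/8}, {-5/3, -7/6})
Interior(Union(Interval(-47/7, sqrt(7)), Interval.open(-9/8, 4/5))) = Interval.open(-47/7, sqrt(7))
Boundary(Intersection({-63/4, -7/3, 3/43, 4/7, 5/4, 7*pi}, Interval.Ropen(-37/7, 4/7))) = {-7/3, 3/43}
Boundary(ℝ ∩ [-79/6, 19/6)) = {-79/6, 19/6}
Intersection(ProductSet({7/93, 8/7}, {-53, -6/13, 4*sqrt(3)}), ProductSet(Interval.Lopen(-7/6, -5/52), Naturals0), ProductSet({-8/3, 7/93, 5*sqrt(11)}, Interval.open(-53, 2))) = EmptySet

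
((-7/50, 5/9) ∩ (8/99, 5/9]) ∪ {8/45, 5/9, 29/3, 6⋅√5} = (8/99, 5/9] ∪ {29/3, 6⋅√5}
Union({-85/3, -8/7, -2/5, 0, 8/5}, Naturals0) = Union({-85/3, -8/7, -2/5, 8/5}, Naturals0)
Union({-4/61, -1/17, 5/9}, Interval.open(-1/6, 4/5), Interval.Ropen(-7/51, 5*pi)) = Interval.open(-1/6, 5*pi)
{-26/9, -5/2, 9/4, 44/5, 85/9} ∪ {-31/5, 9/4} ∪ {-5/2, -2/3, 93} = {-31/5, -26/9, -5/2, -2/3, 9/4, 44/5, 85/9, 93}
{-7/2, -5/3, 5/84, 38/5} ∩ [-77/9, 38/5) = {-7/2, -5/3, 5/84}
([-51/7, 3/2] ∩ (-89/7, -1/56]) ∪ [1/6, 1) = [-51/7, -1/56] ∪ [1/6, 1)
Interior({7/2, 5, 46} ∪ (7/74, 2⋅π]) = (7/74, 2⋅π)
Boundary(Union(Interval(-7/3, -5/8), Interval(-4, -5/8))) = {-4, -5/8}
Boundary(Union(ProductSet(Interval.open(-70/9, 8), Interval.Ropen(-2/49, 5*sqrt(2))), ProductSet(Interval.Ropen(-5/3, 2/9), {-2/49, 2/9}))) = Union(ProductSet({-70/9, 8}, Interval(-2/49, 5*sqrt(2))), ProductSet(Interval(-70/9, 8), {-2/49, 5*sqrt(2)}))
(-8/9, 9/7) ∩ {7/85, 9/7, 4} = {7/85}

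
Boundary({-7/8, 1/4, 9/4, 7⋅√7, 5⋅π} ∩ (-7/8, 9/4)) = {1/4}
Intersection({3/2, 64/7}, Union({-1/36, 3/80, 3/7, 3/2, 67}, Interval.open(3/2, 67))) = {3/2, 64/7}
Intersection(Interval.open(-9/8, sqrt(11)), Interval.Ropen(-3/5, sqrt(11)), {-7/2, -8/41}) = {-8/41}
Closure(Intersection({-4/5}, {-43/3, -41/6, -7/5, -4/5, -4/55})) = {-4/5}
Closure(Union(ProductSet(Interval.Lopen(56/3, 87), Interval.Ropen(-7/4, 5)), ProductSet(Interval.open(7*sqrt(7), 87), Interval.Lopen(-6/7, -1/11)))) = Union(ProductSet({87}, Interval(-7/4, 5)), ProductSet({56/3, 87}, Union(Interval(-7/4, -6/7), Interval(-1/11, 5))), ProductSet({87, 7*sqrt(7)}, Interval(-6/7, -1/11)), ProductSet(Interval(56/3, 87), {-7/4, 5}), ProductSet(Interval.Lopen(56/3, 87), Interval.Ropen(-7/4, 5)), ProductSet(Interval.open(7*sqrt(7), 87), Interval.Lopen(-6/7, -1/11)), ProductSet(Union({87}, Interval(7*sqrt(7), 56/3)), {-6/7, -1/11}))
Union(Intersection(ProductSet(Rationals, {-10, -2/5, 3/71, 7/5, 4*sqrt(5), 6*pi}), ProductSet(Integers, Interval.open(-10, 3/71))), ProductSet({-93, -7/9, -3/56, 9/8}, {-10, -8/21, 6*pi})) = Union(ProductSet({-93, -7/9, -3/56, 9/8}, {-10, -8/21, 6*pi}), ProductSet(Integers, {-2/5}))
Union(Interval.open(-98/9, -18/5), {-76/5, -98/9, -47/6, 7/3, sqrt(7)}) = Union({-76/5, 7/3, sqrt(7)}, Interval.Ropen(-98/9, -18/5))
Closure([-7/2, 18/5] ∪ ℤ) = ℤ ∪ [-7/2, 18/5]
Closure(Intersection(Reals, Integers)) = Integers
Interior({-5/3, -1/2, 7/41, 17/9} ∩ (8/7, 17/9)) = ∅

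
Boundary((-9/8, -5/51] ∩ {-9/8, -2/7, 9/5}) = {-2/7}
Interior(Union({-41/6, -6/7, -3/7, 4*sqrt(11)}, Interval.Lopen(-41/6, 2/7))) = Interval.open(-41/6, 2/7)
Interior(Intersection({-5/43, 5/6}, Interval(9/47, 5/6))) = EmptySet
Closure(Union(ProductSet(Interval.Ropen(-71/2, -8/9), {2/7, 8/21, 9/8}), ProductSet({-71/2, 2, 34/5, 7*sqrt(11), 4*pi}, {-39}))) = Union(ProductSet({-71/2, 2, 34/5, 7*sqrt(11), 4*pi}, {-39}), ProductSet(Interval(-71/2, -8/9), {2/7, 8/21, 9/8}))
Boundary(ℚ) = ℝ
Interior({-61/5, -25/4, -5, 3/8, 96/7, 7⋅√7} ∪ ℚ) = ∅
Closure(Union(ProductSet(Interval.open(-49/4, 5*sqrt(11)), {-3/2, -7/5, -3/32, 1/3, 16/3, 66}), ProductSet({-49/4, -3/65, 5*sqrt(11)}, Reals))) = Union(ProductSet({-49/4, -3/65, 5*sqrt(11)}, Reals), ProductSet(Interval(-49/4, 5*sqrt(11)), {-3/2, -7/5, -3/32, 1/3, 16/3, 66}))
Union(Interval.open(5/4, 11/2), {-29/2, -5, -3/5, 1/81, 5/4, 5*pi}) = Union({-29/2, -5, -3/5, 1/81, 5*pi}, Interval.Ropen(5/4, 11/2))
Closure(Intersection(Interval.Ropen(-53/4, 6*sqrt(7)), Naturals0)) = Range(0, 16, 1)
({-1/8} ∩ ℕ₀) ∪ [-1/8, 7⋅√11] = [-1/8, 7⋅√11]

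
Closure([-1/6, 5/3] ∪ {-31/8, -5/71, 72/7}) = {-31/8, 72/7} ∪ [-1/6, 5/3]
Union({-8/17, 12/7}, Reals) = Reals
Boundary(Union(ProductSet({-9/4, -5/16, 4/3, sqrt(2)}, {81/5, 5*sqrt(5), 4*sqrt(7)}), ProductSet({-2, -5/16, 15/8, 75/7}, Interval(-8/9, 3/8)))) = Union(ProductSet({-9/4, -5/16, 4/3, sqrt(2)}, {81/5, 5*sqrt(5), 4*sqrt(7)}), ProductSet({-2, -5/16, 15/8, 75/7}, Interval(-8/9, 3/8)))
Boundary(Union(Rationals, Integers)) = Reals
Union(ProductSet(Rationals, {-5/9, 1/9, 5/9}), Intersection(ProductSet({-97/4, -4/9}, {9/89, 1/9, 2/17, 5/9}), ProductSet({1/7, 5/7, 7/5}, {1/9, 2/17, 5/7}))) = ProductSet(Rationals, {-5/9, 1/9, 5/9})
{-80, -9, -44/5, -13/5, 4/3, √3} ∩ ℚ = {-80, -9, -44/5, -13/5, 4/3}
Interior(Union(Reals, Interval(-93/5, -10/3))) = Interval(-oo, oo)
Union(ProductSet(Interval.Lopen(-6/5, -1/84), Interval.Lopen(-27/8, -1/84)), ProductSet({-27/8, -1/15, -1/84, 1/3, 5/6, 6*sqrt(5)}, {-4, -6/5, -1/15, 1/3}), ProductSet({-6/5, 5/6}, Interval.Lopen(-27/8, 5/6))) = Union(ProductSet({-6/5, 5/6}, Interval.Lopen(-27/8, 5/6)), ProductSet({-27/8, -1/15, -1/84, 1/3, 5/6, 6*sqrt(5)}, {-4, -6/5, -1/15, 1/3}), ProductSet(Interval.Lopen(-6/5, -1/84), Interval.Lopen(-27/8, -1/84)))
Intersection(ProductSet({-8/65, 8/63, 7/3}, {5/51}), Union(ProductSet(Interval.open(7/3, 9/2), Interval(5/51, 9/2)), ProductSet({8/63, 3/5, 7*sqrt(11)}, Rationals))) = ProductSet({8/63}, {5/51})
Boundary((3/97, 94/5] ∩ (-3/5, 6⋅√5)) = {3/97, 6⋅√5}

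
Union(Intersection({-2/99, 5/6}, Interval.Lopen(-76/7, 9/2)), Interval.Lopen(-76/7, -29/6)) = Union({-2/99, 5/6}, Interval.Lopen(-76/7, -29/6))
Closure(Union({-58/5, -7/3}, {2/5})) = {-58/5, -7/3, 2/5}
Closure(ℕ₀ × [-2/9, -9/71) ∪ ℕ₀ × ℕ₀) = ℕ₀ × ([-2/9, -9/71] ∪ ℕ₀ ∪ (ℕ₀ \ (-2/9, -9/71)))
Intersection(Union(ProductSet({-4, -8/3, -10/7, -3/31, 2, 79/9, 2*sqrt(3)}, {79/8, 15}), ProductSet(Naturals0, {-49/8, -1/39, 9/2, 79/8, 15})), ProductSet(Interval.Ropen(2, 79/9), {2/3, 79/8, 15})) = ProductSet(Union({2*sqrt(3)}, Range(2, 9, 1)), {79/8, 15})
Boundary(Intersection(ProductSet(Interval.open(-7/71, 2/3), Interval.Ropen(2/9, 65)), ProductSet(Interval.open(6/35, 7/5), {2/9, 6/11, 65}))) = ProductSet(Interval(6/35, 2/3), {2/9, 6/11})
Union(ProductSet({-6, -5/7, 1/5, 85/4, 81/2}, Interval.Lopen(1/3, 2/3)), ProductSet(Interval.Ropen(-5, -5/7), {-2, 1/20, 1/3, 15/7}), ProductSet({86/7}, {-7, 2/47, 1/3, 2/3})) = Union(ProductSet({86/7}, {-7, 2/47, 1/3, 2/3}), ProductSet({-6, -5/7, 1/5, 85/4, 81/2}, Interval.Lopen(1/3, 2/3)), ProductSet(Interval.Ropen(-5, -5/7), {-2, 1/20, 1/3, 15/7}))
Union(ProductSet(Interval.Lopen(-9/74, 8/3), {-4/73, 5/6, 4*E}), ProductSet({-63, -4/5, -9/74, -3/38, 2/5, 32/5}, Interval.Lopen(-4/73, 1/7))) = Union(ProductSet({-63, -4/5, -9/74, -3/38, 2/5, 32/5}, Interval.Lopen(-4/73, 1/7)), ProductSet(Interval.Lopen(-9/74, 8/3), {-4/73, 5/6, 4*E}))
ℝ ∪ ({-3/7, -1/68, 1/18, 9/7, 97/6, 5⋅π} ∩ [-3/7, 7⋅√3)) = ℝ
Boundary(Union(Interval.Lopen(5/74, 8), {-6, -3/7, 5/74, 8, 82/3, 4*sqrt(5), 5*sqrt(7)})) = {-6, -3/7, 5/74, 8, 82/3, 4*sqrt(5), 5*sqrt(7)}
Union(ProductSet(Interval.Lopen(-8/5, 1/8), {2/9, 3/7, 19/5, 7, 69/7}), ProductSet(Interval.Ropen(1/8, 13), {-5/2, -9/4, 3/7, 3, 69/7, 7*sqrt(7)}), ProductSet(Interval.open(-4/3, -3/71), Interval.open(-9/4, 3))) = Union(ProductSet(Interval.Lopen(-8/5, 1/8), {2/9, 3/7, 19/5, 7, 69/7}), ProductSet(Interval.open(-4/3, -3/71), Interval.open(-9/4, 3)), ProductSet(Interval.Ropen(1/8, 13), {-5/2, -9/4, 3/7, 3, 69/7, 7*sqrt(7)}))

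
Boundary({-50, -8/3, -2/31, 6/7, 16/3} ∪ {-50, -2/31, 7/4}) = {-50, -8/3, -2/31, 6/7, 7/4, 16/3}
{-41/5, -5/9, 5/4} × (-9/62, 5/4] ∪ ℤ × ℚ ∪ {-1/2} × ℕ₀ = (ℤ × ℚ) ∪ ({-1/2} × ℕ₀) ∪ ({-41/5, -5/9, 5/4} × (-9/62, 5/4])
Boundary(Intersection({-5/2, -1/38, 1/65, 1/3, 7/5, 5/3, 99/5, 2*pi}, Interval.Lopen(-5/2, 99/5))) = {-1/38, 1/65, 1/3, 7/5, 5/3, 99/5, 2*pi}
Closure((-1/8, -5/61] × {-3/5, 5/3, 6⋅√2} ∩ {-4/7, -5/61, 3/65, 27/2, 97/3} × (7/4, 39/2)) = {-5/61} × {6⋅√2}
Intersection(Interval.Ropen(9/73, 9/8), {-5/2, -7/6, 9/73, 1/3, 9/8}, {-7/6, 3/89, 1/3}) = {1/3}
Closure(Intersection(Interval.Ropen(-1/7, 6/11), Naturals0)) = Range(0, 1, 1)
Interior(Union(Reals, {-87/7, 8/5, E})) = Reals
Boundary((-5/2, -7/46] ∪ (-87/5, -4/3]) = {-87/5, -7/46}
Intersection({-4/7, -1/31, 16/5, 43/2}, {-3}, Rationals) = EmptySet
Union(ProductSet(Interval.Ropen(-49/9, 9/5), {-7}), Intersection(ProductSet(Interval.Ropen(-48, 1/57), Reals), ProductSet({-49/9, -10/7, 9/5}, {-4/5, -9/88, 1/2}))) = Union(ProductSet({-49/9, -10/7}, {-4/5, -9/88, 1/2}), ProductSet(Interval.Ropen(-49/9, 9/5), {-7}))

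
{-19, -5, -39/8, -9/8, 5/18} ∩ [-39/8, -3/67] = {-39/8, -9/8}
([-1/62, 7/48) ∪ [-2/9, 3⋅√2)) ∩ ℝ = [-2/9, 3⋅√2)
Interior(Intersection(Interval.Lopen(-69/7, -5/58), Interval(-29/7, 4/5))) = Interval.open(-29/7, -5/58)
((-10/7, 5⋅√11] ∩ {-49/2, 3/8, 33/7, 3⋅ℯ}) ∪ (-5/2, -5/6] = (-5/2, -5/6] ∪ {3/8, 33/7, 3⋅ℯ}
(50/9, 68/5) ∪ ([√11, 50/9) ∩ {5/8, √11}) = {√11} ∪ (50/9, 68/5)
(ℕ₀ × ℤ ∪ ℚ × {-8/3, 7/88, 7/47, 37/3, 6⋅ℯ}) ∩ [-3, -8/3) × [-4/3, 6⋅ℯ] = (ℚ ∩ [-3, -8/3)) × {7/88, 7/47, 37/3, 6⋅ℯ}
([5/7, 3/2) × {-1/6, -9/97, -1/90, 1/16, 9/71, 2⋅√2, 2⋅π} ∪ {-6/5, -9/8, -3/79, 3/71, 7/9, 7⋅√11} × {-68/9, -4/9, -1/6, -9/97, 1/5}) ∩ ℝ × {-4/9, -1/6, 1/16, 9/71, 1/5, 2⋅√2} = ([5/7, 3/2) × {-1/6, 1/16, 9/71, 2⋅√2}) ∪ ({-6/5, -9/8, -3/79, 3/71, 7/9, 7⋅√11} × {-4/9, -1/6, 1/5})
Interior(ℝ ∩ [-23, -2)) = (-23, -2)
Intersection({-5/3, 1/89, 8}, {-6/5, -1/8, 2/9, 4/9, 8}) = {8}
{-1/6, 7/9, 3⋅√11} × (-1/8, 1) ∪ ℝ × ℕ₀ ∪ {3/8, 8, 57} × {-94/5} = (ℝ × ℕ₀) ∪ ({3/8, 8, 57} × {-94/5}) ∪ ({-1/6, 7/9, 3⋅√11} × (-1/8, 1))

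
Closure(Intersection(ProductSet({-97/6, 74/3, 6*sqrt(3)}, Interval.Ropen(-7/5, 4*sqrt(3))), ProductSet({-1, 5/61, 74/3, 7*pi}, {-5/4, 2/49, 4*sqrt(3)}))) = ProductSet({74/3}, {-5/4, 2/49})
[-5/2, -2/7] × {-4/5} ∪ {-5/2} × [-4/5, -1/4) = ({-5/2} × [-4/5, -1/4)) ∪ ([-5/2, -2/7] × {-4/5})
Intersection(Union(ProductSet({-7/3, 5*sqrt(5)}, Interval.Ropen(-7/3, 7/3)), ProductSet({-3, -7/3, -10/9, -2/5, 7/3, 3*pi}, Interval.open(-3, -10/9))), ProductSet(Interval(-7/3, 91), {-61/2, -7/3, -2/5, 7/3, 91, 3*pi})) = Union(ProductSet({-7/3, 5*sqrt(5)}, {-7/3, -2/5}), ProductSet({-7/3, -10/9, -2/5, 7/3, 3*pi}, {-7/3}))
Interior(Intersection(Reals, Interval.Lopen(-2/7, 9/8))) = Interval.open(-2/7, 9/8)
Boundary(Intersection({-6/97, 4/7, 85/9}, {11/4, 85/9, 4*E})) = {85/9}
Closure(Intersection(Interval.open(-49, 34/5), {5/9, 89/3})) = {5/9}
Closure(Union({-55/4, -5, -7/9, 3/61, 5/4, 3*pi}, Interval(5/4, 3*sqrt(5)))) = Union({-55/4, -5, -7/9, 3/61, 3*pi}, Interval(5/4, 3*sqrt(5)))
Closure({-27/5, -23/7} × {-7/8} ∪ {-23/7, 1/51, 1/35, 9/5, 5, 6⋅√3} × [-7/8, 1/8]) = ({-27/5, -23/7} × {-7/8}) ∪ ({-23/7, 1/51, 1/35, 9/5, 5, 6⋅√3} × [-7/8, 1/8])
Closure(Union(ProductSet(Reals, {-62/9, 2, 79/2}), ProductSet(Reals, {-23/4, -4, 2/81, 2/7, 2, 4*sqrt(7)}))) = ProductSet(Reals, {-62/9, -23/4, -4, 2/81, 2/7, 2, 79/2, 4*sqrt(7)})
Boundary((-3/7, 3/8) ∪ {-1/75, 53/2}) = {-3/7, 3/8, 53/2}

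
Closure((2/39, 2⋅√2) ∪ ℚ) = ℚ ∪ (-∞, ∞)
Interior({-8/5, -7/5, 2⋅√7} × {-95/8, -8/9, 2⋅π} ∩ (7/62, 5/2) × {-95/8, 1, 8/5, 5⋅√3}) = ∅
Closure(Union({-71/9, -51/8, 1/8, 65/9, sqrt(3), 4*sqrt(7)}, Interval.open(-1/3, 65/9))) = Union({-71/9, -51/8, 4*sqrt(7)}, Interval(-1/3, 65/9))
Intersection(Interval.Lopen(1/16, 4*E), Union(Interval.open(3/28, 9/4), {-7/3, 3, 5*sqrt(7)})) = Union({3}, Interval.open(3/28, 9/4))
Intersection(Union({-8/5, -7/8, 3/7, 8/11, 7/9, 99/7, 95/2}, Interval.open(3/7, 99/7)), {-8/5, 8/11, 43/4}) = {-8/5, 8/11, 43/4}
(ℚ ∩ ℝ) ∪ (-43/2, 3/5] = ℚ ∪ [-43/2, 3/5]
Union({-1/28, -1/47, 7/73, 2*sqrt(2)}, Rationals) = Union({2*sqrt(2)}, Rationals)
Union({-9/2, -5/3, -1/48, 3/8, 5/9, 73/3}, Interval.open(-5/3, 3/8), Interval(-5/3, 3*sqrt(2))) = Union({-9/2, 73/3}, Interval(-5/3, 3*sqrt(2)))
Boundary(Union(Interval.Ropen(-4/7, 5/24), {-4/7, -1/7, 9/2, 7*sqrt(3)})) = {-4/7, 5/24, 9/2, 7*sqrt(3)}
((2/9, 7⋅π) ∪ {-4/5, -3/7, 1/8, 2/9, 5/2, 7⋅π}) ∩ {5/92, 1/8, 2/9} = {1/8, 2/9}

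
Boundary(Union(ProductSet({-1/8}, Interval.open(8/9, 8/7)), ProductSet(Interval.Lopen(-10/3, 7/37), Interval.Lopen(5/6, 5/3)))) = Union(ProductSet({-10/3, 7/37}, Interval(5/6, 5/3)), ProductSet(Interval(-10/3, 7/37), {5/6, 5/3}))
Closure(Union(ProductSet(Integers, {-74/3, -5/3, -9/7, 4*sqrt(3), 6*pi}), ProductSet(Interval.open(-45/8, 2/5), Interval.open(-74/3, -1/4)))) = Union(ProductSet({-45/8, 2/5}, Interval(-74/3, -1/4)), ProductSet(Integers, {-74/3, -5/3, -9/7, 4*sqrt(3), 6*pi}), ProductSet(Interval(-45/8, 2/5), {-74/3, -1/4}), ProductSet(Interval.open(-45/8, 2/5), Interval.open(-74/3, -1/4)))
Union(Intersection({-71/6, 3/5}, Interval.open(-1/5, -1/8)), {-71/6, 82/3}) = {-71/6, 82/3}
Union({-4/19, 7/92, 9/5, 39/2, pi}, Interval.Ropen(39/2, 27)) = Union({-4/19, 7/92, 9/5, pi}, Interval.Ropen(39/2, 27))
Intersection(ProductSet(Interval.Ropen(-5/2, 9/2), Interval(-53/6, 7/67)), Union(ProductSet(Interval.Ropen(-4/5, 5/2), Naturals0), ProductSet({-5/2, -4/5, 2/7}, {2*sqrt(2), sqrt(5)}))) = ProductSet(Interval.Ropen(-4/5, 5/2), Range(0, 1, 1))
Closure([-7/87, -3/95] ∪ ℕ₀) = [-7/87, -3/95] ∪ ℕ₀ ∪ (ℕ₀ \ (-7/87, -3/95))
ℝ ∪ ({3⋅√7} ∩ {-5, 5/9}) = ℝ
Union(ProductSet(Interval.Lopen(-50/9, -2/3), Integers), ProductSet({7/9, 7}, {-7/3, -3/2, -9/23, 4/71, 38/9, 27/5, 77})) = Union(ProductSet({7/9, 7}, {-7/3, -3/2, -9/23, 4/71, 38/9, 27/5, 77}), ProductSet(Interval.Lopen(-50/9, -2/3), Integers))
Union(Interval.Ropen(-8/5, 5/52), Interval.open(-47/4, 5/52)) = Interval.open(-47/4, 5/52)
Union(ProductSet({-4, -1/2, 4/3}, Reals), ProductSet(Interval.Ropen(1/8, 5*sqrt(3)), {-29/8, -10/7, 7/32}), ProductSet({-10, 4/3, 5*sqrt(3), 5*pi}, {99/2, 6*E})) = Union(ProductSet({-4, -1/2, 4/3}, Reals), ProductSet({-10, 4/3, 5*sqrt(3), 5*pi}, {99/2, 6*E}), ProductSet(Interval.Ropen(1/8, 5*sqrt(3)), {-29/8, -10/7, 7/32}))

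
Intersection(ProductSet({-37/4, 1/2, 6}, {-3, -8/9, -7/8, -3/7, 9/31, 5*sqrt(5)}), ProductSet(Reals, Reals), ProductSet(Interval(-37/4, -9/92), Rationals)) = ProductSet({-37/4}, {-3, -8/9, -7/8, -3/7, 9/31})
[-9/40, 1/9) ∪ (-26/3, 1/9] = (-26/3, 1/9]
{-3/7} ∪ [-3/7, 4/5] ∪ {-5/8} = {-5/8} ∪ [-3/7, 4/5]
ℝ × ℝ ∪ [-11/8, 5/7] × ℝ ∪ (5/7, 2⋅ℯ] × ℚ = ℝ × ℝ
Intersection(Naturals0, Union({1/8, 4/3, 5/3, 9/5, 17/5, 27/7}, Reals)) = Naturals0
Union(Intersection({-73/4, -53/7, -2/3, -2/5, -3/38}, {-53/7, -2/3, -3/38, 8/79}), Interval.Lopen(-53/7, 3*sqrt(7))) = Interval(-53/7, 3*sqrt(7))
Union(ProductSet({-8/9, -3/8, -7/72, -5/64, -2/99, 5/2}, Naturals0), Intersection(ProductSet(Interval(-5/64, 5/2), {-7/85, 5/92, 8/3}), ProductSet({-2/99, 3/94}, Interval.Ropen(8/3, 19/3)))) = Union(ProductSet({-2/99, 3/94}, {8/3}), ProductSet({-8/9, -3/8, -7/72, -5/64, -2/99, 5/2}, Naturals0))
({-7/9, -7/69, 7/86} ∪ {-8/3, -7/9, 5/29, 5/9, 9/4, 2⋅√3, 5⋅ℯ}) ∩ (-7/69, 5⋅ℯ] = {7/86, 5/29, 5/9, 9/4, 2⋅√3, 5⋅ℯ}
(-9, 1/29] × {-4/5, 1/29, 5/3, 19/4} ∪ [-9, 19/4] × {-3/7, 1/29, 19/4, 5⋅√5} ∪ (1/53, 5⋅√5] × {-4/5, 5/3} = ((-9, 1/29] × {-4/5, 1/29, 5/3, 19/4}) ∪ ((1/53, 5⋅√5] × {-4/5, 5/3}) ∪ ([-9, 19/4] × {-3/7, 1/29, 19/4, 5⋅√5})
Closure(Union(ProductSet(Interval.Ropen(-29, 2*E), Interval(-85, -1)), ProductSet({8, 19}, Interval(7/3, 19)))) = Union(ProductSet({8, 19}, Interval(7/3, 19)), ProductSet(Interval(-29, 2*E), Interval(-85, -1)))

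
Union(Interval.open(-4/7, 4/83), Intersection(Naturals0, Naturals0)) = Union(Interval.open(-4/7, 4/83), Naturals0)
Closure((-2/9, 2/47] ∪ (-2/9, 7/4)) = [-2/9, 7/4]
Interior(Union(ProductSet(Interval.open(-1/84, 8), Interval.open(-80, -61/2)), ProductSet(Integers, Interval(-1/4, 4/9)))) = ProductSet(Interval.open(-1/84, 8), Interval.open(-80, -61/2))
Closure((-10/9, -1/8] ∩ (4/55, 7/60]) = ∅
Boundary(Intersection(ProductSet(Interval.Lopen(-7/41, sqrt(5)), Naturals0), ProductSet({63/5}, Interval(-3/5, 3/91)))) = EmptySet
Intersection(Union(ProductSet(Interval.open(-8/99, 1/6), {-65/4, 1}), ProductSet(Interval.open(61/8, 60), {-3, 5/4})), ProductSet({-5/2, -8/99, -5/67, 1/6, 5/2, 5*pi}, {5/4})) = ProductSet({5*pi}, {5/4})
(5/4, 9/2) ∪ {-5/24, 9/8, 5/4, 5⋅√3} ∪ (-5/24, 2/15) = [-5/24, 2/15) ∪ {9/8, 5⋅√3} ∪ [5/4, 9/2)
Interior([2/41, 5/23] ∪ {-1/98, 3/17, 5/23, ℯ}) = (2/41, 5/23)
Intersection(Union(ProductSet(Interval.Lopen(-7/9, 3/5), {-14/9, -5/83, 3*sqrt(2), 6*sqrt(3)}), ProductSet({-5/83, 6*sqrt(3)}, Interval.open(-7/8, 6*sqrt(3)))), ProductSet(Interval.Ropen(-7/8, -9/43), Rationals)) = ProductSet(Interval.open(-7/9, -9/43), {-14/9, -5/83})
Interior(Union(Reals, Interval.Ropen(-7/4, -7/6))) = Interval(-oo, oo)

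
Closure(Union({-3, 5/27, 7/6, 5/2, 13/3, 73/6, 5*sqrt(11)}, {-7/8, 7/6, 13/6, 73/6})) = {-3, -7/8, 5/27, 7/6, 13/6, 5/2, 13/3, 73/6, 5*sqrt(11)}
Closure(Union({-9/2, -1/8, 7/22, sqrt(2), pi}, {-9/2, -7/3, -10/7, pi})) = {-9/2, -7/3, -10/7, -1/8, 7/22, sqrt(2), pi}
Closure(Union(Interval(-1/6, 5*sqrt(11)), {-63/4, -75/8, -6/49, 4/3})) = Union({-63/4, -75/8}, Interval(-1/6, 5*sqrt(11)))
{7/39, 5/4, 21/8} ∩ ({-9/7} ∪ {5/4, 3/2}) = {5/4}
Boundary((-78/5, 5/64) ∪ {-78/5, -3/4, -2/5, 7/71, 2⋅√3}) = {-78/5, 5/64, 7/71, 2⋅√3}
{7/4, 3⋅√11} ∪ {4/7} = {4/7, 7/4, 3⋅√11}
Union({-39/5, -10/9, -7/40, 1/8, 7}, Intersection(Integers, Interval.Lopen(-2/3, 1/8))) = Union({-39/5, -10/9, -7/40, 1/8, 7}, Range(0, 1, 1))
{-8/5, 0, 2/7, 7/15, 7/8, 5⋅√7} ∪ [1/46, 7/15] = {-8/5, 0, 7/8, 5⋅√7} ∪ [1/46, 7/15]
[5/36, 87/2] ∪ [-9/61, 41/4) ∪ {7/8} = [-9/61, 87/2]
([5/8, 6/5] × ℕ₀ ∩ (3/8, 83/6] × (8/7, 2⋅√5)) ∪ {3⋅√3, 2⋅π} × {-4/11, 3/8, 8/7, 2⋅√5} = ([5/8, 6/5] × {2, 3, 4}) ∪ ({3⋅√3, 2⋅π} × {-4/11, 3/8, 8/7, 2⋅√5})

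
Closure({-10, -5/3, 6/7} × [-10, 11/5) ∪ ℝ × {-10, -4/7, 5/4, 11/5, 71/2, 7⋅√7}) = ({-10, -5/3, 6/7} × [-10, 11/5]) ∪ (ℝ × {-10, -4/7, 5/4, 11/5, 71/2, 7⋅√7})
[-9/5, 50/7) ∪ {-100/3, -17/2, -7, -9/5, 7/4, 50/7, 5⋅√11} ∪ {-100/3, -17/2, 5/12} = {-100/3, -17/2, -7, 5⋅√11} ∪ [-9/5, 50/7]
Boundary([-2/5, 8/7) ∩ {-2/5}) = {-2/5}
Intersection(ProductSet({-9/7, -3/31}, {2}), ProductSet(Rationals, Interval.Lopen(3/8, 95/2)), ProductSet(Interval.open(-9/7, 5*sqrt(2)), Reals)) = ProductSet({-3/31}, {2})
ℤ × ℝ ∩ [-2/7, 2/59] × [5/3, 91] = {0} × [5/3, 91]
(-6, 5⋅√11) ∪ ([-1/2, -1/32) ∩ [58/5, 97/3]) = (-6, 5⋅√11)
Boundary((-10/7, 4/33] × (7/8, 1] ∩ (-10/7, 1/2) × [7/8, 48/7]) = ({-10/7, 4/33} × [7/8, 1]) ∪ ([-10/7, 4/33] × {7/8, 1})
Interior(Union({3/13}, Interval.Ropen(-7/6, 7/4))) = Interval.open(-7/6, 7/4)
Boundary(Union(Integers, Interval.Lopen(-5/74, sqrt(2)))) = Union(Complement(Integers, Interval.open(-5/74, sqrt(2))), {-5/74, sqrt(2)})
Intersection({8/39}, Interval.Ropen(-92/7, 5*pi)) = {8/39}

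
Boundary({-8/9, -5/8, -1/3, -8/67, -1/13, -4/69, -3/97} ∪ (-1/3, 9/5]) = {-8/9, -5/8, -1/3, 9/5}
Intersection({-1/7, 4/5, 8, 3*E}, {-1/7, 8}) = {-1/7, 8}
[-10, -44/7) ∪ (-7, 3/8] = [-10, 3/8]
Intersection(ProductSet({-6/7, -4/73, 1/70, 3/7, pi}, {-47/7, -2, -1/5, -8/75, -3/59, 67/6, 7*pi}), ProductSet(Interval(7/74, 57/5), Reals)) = ProductSet({3/7, pi}, {-47/7, -2, -1/5, -8/75, -3/59, 67/6, 7*pi})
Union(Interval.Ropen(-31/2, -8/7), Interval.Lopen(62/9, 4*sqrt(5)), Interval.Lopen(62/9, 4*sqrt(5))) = Union(Interval.Ropen(-31/2, -8/7), Interval.Lopen(62/9, 4*sqrt(5)))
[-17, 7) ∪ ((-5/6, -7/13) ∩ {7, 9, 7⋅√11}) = [-17, 7)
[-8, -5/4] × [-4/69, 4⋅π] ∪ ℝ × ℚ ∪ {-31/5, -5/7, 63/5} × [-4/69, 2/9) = (ℝ × ℚ) ∪ ({-31/5, -5/7, 63/5} × [-4/69, 2/9)) ∪ ([-8, -5/4] × [-4/69, 4⋅π])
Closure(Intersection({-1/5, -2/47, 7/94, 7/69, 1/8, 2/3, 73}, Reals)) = {-1/5, -2/47, 7/94, 7/69, 1/8, 2/3, 73}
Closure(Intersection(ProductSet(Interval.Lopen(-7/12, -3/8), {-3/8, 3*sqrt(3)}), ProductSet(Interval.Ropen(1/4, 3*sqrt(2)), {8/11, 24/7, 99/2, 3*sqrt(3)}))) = EmptySet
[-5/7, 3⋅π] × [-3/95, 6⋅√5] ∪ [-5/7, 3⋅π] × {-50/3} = [-5/7, 3⋅π] × ({-50/3} ∪ [-3/95, 6⋅√5])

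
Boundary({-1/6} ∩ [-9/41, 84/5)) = {-1/6}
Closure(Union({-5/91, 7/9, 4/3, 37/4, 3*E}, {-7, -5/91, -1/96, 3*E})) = {-7, -5/91, -1/96, 7/9, 4/3, 37/4, 3*E}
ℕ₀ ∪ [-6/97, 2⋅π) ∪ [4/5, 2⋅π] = [-6/97, 2⋅π] ∪ ℕ₀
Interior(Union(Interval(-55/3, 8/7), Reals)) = Interval(-oo, oo)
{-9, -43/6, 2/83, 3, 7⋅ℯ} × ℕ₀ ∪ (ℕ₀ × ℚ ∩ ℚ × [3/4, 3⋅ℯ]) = ({-9, -43/6, 2/83, 3, 7⋅ℯ} × ℕ₀) ∪ (ℕ₀ × (ℚ ∩ [3/4, 3⋅ℯ]))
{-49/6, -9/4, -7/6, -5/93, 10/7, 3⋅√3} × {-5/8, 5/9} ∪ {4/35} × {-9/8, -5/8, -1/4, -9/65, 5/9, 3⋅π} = ({4/35} × {-9/8, -5/8, -1/4, -9/65, 5/9, 3⋅π}) ∪ ({-49/6, -9/4, -7/6, -5/93, 10/7, 3⋅√3} × {-5/8, 5/9})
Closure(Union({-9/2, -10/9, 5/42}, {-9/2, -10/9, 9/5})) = {-9/2, -10/9, 5/42, 9/5}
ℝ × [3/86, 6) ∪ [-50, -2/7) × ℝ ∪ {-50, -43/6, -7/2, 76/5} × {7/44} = ([-50, -2/7) × ℝ) ∪ (ℝ × [3/86, 6))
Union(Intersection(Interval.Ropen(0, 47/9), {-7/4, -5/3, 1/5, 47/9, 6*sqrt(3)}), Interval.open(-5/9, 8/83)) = Union({1/5}, Interval.open(-5/9, 8/83))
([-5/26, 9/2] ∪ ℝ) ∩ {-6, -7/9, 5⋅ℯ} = {-6, -7/9, 5⋅ℯ}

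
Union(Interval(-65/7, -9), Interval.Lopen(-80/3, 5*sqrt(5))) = Interval.Lopen(-80/3, 5*sqrt(5))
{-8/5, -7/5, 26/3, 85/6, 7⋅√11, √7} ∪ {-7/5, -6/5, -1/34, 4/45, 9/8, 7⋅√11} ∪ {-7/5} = {-8/5, -7/5, -6/5, -1/34, 4/45, 9/8, 26/3, 85/6, 7⋅√11, √7}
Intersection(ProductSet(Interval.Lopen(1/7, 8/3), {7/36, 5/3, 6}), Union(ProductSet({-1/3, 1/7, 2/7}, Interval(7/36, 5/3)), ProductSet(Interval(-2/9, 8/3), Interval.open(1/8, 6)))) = ProductSet(Interval.Lopen(1/7, 8/3), {7/36, 5/3})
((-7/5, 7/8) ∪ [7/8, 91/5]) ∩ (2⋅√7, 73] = (2⋅√7, 91/5]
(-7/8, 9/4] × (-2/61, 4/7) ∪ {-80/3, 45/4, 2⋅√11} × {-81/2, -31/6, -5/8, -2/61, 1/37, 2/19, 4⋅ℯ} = ((-7/8, 9/4] × (-2/61, 4/7)) ∪ ({-80/3, 45/4, 2⋅√11} × {-81/2, -31/6, -5/8, -2/61, 1/37, 2/19, 4⋅ℯ})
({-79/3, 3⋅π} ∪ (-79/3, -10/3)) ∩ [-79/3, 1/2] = [-79/3, -10/3)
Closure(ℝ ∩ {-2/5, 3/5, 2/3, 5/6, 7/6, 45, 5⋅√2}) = {-2/5, 3/5, 2/3, 5/6, 7/6, 45, 5⋅√2}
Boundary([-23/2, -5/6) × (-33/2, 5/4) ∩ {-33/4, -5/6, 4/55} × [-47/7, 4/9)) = {-33/4} × [-47/7, 4/9]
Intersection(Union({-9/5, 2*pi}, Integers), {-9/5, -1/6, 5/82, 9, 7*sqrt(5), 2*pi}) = {-9/5, 9, 2*pi}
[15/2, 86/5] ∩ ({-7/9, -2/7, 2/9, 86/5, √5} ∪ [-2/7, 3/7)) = {86/5}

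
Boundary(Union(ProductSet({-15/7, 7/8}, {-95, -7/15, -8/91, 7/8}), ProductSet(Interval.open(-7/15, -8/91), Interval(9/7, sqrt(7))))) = Union(ProductSet({-15/7, 7/8}, {-95, -7/15, -8/91, 7/8}), ProductSet({-7/15, -8/91}, Interval(9/7, sqrt(7))), ProductSet(Interval(-7/15, -8/91), {9/7, sqrt(7)}))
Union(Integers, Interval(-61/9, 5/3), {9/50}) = Union(Integers, Interval(-61/9, 5/3))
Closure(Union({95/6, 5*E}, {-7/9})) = {-7/9, 95/6, 5*E}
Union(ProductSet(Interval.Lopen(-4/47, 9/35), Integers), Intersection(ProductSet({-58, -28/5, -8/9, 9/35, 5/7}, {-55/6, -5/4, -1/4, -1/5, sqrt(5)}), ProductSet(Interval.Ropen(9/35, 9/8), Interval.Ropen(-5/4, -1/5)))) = Union(ProductSet({9/35, 5/7}, {-5/4, -1/4}), ProductSet(Interval.Lopen(-4/47, 9/35), Integers))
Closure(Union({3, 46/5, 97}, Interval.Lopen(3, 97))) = Interval(3, 97)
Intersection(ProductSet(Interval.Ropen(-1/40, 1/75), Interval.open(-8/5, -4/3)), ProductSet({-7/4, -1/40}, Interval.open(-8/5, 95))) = ProductSet({-1/40}, Interval.open(-8/5, -4/3))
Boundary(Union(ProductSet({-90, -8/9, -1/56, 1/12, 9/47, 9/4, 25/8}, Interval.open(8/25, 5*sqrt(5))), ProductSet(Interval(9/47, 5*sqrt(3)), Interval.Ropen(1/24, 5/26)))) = Union(ProductSet({9/47, 5*sqrt(3)}, Interval(1/24, 5/26)), ProductSet({-90, -8/9, -1/56, 1/12, 9/47, 9/4, 25/8}, Interval(8/25, 5*sqrt(5))), ProductSet(Interval(9/47, 5*sqrt(3)), {1/24, 5/26}))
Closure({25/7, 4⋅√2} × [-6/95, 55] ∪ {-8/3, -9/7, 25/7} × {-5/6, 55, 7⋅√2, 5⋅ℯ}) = ({25/7, 4⋅√2} × [-6/95, 55]) ∪ ({-8/3, -9/7, 25/7} × {-5/6, 55, 7⋅√2, 5⋅ℯ})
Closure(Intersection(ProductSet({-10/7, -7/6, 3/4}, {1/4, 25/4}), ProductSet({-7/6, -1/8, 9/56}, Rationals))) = ProductSet({-7/6}, {1/4, 25/4})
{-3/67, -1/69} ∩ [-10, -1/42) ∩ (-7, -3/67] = {-3/67}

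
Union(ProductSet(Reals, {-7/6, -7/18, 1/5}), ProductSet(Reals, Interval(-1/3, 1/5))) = ProductSet(Reals, Union({-7/6, -7/18}, Interval(-1/3, 1/5)))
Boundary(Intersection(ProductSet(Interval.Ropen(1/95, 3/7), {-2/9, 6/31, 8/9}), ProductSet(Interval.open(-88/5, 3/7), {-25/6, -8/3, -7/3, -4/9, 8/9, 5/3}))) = ProductSet(Interval(1/95, 3/7), {8/9})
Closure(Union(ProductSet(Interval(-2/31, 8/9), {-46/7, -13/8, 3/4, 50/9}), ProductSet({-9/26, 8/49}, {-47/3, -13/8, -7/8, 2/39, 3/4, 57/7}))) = Union(ProductSet({-9/26, 8/49}, {-47/3, -13/8, -7/8, 2/39, 3/4, 57/7}), ProductSet(Interval(-2/31, 8/9), {-46/7, -13/8, 3/4, 50/9}))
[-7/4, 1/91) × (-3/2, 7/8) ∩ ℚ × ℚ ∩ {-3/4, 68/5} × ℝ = {-3/4} × (ℚ ∩ (-3/2, 7/8))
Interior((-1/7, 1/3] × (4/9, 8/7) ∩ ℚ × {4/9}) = ∅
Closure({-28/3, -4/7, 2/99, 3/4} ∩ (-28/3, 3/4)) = {-4/7, 2/99}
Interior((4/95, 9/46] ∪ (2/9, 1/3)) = (4/95, 9/46) ∪ (2/9, 1/3)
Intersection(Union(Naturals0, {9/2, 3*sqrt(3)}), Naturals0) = Naturals0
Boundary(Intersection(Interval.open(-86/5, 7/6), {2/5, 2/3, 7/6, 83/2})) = {2/5, 2/3}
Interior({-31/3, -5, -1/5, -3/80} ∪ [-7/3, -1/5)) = (-7/3, -1/5)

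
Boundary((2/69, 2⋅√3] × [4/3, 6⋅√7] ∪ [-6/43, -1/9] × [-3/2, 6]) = ({-6/43, -1/9} × [-3/2, 6]) ∪ ([-6/43, -1/9] × {-3/2, 6}) ∪ ({2/69, 2⋅√3} × [4/3, 6⋅√7]) ∪ ([2/69, 2⋅√3] × {4/3, 6⋅√7})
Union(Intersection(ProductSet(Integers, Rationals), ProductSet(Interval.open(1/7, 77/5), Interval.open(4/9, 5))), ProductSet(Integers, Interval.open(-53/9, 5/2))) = Union(ProductSet(Integers, Interval.open(-53/9, 5/2)), ProductSet(Range(1, 16, 1), Intersection(Interval.open(4/9, 5), Rationals)))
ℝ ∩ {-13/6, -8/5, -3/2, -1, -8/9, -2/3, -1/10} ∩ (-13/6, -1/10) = {-8/5, -3/2, -1, -8/9, -2/3}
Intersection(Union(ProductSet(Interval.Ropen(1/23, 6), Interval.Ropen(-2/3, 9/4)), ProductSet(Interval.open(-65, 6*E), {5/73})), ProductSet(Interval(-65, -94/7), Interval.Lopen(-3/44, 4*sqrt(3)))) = ProductSet(Interval.Lopen(-65, -94/7), {5/73})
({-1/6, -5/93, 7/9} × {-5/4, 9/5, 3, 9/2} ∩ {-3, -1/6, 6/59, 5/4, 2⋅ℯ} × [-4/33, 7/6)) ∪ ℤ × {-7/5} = ℤ × {-7/5}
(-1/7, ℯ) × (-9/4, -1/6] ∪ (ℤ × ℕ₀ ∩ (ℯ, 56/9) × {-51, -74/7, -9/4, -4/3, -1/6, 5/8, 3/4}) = (-1/7, ℯ) × (-9/4, -1/6]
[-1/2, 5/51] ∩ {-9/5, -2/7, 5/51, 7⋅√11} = {-2/7, 5/51}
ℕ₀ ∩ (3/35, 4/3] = {1}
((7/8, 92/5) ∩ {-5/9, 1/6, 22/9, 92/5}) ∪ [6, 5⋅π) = {22/9} ∪ [6, 5⋅π)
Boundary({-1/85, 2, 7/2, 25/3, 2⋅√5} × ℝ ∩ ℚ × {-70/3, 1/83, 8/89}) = {-1/85, 2, 7/2, 25/3} × {-70/3, 1/83, 8/89}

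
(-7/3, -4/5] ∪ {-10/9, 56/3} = (-7/3, -4/5] ∪ {56/3}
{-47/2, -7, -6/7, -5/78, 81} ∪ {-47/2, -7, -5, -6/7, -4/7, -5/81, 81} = {-47/2, -7, -5, -6/7, -4/7, -5/78, -5/81, 81}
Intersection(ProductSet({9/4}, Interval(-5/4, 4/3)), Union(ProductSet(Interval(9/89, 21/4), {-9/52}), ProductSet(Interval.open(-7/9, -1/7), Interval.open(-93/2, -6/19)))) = ProductSet({9/4}, {-9/52})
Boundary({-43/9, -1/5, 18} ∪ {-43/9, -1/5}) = {-43/9, -1/5, 18}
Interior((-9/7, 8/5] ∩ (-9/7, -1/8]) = (-9/7, -1/8)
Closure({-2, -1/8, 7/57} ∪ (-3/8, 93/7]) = {-2} ∪ [-3/8, 93/7]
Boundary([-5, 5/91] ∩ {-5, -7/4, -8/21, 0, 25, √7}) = {-5, -7/4, -8/21, 0}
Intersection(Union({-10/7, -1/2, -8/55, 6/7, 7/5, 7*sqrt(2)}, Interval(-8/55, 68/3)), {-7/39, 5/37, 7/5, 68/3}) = {5/37, 7/5, 68/3}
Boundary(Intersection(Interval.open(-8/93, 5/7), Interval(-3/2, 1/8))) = {-8/93, 1/8}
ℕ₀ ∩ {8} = {8}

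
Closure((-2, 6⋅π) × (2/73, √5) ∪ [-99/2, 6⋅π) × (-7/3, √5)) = ({-99/2, 6⋅π} × [-7/3, √5]) ∪ ([-99/2, 6⋅π] × {-7/3, √5}) ∪ ([-99/2, 6⋅π) × (-7/3, √5))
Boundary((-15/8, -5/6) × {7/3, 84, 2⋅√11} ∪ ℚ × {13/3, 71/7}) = (ℝ × {13/3, 71/7}) ∪ ([-15/8, -5/6] × {7/3, 84, 2⋅√11})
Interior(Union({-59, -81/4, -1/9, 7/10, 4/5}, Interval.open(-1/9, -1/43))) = Interval.open(-1/9, -1/43)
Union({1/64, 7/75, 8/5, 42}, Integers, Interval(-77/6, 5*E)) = Union(Integers, Interval(-77/6, 5*E))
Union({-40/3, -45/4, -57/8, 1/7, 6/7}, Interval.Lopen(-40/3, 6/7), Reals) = Interval(-oo, oo)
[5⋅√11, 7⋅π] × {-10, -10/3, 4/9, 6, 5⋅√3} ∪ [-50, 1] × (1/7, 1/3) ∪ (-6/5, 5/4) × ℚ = ((-6/5, 5/4) × ℚ) ∪ ([-50, 1] × (1/7, 1/3)) ∪ ([5⋅√11, 7⋅π] × {-10, -10/3, 4/9, 6, 5⋅√3})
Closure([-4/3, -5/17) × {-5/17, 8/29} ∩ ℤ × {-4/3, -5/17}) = {-1} × {-5/17}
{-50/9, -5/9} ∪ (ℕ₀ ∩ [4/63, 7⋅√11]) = {-50/9, -5/9} ∪ {1, 2, …, 23}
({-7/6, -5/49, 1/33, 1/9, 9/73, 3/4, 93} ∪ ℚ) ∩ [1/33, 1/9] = ℚ ∩ [1/33, 1/9]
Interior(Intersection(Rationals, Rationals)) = EmptySet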